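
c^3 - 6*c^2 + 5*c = c*(c - 5)*(c - 1)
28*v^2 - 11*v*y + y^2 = (-7*v + y)*(-4*v + y)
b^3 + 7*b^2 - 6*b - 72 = (b - 3)*(b + 4)*(b + 6)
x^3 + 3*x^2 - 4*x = x*(x - 1)*(x + 4)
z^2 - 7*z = z*(z - 7)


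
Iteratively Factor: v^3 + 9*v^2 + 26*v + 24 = (v + 3)*(v^2 + 6*v + 8) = (v + 2)*(v + 3)*(v + 4)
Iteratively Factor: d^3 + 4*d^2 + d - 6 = (d - 1)*(d^2 + 5*d + 6) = (d - 1)*(d + 3)*(d + 2)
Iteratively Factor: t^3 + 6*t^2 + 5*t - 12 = (t + 4)*(t^2 + 2*t - 3) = (t - 1)*(t + 4)*(t + 3)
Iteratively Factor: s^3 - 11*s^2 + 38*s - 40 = (s - 2)*(s^2 - 9*s + 20) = (s - 5)*(s - 2)*(s - 4)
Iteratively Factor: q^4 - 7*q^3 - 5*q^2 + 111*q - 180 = (q - 3)*(q^3 - 4*q^2 - 17*q + 60) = (q - 5)*(q - 3)*(q^2 + q - 12) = (q - 5)*(q - 3)*(q + 4)*(q - 3)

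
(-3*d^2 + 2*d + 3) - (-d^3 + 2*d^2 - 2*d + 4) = d^3 - 5*d^2 + 4*d - 1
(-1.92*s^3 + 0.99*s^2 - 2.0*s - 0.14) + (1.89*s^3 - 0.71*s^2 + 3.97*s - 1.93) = -0.03*s^3 + 0.28*s^2 + 1.97*s - 2.07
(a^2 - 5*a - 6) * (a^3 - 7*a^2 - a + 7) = a^5 - 12*a^4 + 28*a^3 + 54*a^2 - 29*a - 42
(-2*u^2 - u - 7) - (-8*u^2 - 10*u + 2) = 6*u^2 + 9*u - 9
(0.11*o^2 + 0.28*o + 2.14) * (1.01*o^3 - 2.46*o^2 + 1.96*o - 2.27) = 0.1111*o^5 + 0.0122*o^4 + 1.6882*o^3 - 4.9653*o^2 + 3.5588*o - 4.8578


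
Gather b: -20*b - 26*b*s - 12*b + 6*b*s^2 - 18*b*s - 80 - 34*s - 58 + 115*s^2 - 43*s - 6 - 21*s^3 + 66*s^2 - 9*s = b*(6*s^2 - 44*s - 32) - 21*s^3 + 181*s^2 - 86*s - 144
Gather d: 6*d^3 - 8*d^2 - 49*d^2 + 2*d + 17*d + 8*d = 6*d^3 - 57*d^2 + 27*d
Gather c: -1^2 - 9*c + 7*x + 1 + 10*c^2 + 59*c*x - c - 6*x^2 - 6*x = 10*c^2 + c*(59*x - 10) - 6*x^2 + x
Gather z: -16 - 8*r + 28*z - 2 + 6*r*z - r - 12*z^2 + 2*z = -9*r - 12*z^2 + z*(6*r + 30) - 18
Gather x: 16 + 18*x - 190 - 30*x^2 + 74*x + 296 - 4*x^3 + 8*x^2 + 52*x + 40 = -4*x^3 - 22*x^2 + 144*x + 162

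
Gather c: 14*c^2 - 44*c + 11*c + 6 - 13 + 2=14*c^2 - 33*c - 5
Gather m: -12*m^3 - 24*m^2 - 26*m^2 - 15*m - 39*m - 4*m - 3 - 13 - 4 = -12*m^3 - 50*m^2 - 58*m - 20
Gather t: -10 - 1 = -11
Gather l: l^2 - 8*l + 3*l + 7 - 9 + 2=l^2 - 5*l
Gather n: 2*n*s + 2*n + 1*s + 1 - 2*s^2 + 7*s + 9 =n*(2*s + 2) - 2*s^2 + 8*s + 10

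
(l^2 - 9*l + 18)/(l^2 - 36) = (l - 3)/(l + 6)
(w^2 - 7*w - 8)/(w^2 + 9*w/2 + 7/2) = 2*(w - 8)/(2*w + 7)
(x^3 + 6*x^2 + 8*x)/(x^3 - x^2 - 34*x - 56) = x/(x - 7)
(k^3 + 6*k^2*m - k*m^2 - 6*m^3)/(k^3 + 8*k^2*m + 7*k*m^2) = (k^2 + 5*k*m - 6*m^2)/(k*(k + 7*m))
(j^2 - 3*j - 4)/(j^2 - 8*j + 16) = (j + 1)/(j - 4)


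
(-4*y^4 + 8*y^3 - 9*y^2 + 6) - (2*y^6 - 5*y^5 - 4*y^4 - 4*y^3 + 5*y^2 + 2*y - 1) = -2*y^6 + 5*y^5 + 12*y^3 - 14*y^2 - 2*y + 7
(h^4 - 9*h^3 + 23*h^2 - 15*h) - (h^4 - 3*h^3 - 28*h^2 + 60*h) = -6*h^3 + 51*h^2 - 75*h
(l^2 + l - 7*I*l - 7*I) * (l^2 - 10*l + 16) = l^4 - 9*l^3 - 7*I*l^3 + 6*l^2 + 63*I*l^2 + 16*l - 42*I*l - 112*I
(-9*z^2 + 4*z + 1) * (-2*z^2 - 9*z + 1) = 18*z^4 + 73*z^3 - 47*z^2 - 5*z + 1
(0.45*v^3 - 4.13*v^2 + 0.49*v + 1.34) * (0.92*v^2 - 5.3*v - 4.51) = 0.414*v^5 - 6.1846*v^4 + 20.3103*v^3 + 17.2621*v^2 - 9.3119*v - 6.0434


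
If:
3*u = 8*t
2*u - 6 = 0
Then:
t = 9/8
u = 3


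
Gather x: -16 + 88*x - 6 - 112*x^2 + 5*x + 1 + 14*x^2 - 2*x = -98*x^2 + 91*x - 21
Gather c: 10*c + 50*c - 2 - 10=60*c - 12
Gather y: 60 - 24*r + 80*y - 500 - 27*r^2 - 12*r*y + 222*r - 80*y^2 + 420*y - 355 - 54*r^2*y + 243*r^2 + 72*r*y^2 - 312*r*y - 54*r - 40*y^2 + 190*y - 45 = 216*r^2 + 144*r + y^2*(72*r - 120) + y*(-54*r^2 - 324*r + 690) - 840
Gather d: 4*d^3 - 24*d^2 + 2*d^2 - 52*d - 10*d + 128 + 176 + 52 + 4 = 4*d^3 - 22*d^2 - 62*d + 360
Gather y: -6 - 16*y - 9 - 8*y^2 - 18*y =-8*y^2 - 34*y - 15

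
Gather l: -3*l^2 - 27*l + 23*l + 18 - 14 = -3*l^2 - 4*l + 4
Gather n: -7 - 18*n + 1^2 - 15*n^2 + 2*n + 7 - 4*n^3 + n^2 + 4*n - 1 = -4*n^3 - 14*n^2 - 12*n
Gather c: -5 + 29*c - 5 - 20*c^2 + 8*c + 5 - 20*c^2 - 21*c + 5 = -40*c^2 + 16*c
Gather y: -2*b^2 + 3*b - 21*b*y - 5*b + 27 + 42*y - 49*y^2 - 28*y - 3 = -2*b^2 - 2*b - 49*y^2 + y*(14 - 21*b) + 24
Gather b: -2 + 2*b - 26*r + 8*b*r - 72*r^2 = b*(8*r + 2) - 72*r^2 - 26*r - 2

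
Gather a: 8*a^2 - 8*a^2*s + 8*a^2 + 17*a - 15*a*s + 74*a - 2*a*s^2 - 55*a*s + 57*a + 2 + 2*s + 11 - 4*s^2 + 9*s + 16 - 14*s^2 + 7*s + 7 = a^2*(16 - 8*s) + a*(-2*s^2 - 70*s + 148) - 18*s^2 + 18*s + 36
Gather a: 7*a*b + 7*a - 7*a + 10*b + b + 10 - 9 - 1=7*a*b + 11*b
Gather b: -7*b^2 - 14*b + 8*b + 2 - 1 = -7*b^2 - 6*b + 1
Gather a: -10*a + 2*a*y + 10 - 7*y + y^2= a*(2*y - 10) + y^2 - 7*y + 10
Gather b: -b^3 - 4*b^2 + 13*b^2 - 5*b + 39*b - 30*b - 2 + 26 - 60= -b^3 + 9*b^2 + 4*b - 36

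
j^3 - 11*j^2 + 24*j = j*(j - 8)*(j - 3)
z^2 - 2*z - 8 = (z - 4)*(z + 2)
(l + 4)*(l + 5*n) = l^2 + 5*l*n + 4*l + 20*n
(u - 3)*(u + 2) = u^2 - u - 6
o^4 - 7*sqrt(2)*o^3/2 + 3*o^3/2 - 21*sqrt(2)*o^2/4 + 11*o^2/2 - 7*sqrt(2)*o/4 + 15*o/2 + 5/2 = (o + 1/2)*(o + 1)*(o - 5*sqrt(2)/2)*(o - sqrt(2))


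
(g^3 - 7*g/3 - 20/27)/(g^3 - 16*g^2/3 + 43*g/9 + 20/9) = (g + 4/3)/(g - 4)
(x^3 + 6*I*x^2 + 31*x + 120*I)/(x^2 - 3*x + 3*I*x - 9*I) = (x^2 + 3*I*x + 40)/(x - 3)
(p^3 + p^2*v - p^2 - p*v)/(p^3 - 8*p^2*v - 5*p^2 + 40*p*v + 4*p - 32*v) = p*(p + v)/(p^2 - 8*p*v - 4*p + 32*v)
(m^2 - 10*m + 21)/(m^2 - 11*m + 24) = (m - 7)/(m - 8)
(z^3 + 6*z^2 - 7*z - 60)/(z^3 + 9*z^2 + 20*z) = (z - 3)/z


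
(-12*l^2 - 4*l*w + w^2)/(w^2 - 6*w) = (-12*l^2 - 4*l*w + w^2)/(w*(w - 6))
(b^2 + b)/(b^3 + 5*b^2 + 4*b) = 1/(b + 4)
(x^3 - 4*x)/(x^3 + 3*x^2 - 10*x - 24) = x*(x - 2)/(x^2 + x - 12)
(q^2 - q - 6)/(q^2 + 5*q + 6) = (q - 3)/(q + 3)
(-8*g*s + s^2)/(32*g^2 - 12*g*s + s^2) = s/(-4*g + s)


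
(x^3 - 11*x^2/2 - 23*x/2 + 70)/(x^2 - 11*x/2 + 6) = (2*x^2 - 3*x - 35)/(2*x - 3)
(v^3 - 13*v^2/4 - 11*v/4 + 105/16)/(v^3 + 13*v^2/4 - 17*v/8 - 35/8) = (4*v^2 - 8*v - 21)/(2*(2*v^2 + 9*v + 7))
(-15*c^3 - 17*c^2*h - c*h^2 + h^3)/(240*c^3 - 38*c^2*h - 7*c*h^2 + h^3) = (-3*c^2 - 4*c*h - h^2)/(48*c^2 + 2*c*h - h^2)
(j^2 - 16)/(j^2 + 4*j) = (j - 4)/j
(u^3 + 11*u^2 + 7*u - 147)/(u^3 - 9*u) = (u^2 + 14*u + 49)/(u*(u + 3))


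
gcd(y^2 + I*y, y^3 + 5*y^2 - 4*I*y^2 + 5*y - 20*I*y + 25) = y + I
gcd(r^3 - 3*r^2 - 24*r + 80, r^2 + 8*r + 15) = r + 5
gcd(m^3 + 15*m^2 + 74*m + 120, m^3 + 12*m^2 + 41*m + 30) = m^2 + 11*m + 30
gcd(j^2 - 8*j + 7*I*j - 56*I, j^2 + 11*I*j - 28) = j + 7*I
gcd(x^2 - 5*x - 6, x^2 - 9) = 1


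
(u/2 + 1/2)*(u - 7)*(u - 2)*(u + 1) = u^4/2 - 7*u^3/2 - 3*u^2/2 + 19*u/2 + 7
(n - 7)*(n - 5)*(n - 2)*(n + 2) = n^4 - 12*n^3 + 31*n^2 + 48*n - 140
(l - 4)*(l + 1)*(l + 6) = l^3 + 3*l^2 - 22*l - 24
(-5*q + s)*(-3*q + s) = 15*q^2 - 8*q*s + s^2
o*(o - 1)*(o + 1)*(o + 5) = o^4 + 5*o^3 - o^2 - 5*o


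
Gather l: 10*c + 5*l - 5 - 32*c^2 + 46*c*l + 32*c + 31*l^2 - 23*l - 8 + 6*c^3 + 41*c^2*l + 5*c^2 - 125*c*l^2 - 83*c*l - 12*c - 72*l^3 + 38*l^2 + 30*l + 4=6*c^3 - 27*c^2 + 30*c - 72*l^3 + l^2*(69 - 125*c) + l*(41*c^2 - 37*c + 12) - 9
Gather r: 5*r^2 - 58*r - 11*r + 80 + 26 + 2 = 5*r^2 - 69*r + 108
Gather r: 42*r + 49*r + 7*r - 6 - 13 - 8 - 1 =98*r - 28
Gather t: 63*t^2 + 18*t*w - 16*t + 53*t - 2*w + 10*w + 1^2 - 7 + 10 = 63*t^2 + t*(18*w + 37) + 8*w + 4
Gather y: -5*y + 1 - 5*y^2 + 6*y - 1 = -5*y^2 + y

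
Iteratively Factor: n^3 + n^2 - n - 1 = (n + 1)*(n^2 - 1) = (n - 1)*(n + 1)*(n + 1)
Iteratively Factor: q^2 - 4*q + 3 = (q - 1)*(q - 3)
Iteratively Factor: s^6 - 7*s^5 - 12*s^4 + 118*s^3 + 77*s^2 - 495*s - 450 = (s - 5)*(s^5 - 2*s^4 - 22*s^3 + 8*s^2 + 117*s + 90) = (s - 5)*(s + 1)*(s^4 - 3*s^3 - 19*s^2 + 27*s + 90) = (s - 5)*(s - 3)*(s + 1)*(s^3 - 19*s - 30) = (s - 5)^2*(s - 3)*(s + 1)*(s^2 + 5*s + 6) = (s - 5)^2*(s - 3)*(s + 1)*(s + 3)*(s + 2)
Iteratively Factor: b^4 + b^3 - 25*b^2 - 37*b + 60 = (b + 4)*(b^3 - 3*b^2 - 13*b + 15) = (b - 1)*(b + 4)*(b^2 - 2*b - 15) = (b - 5)*(b - 1)*(b + 4)*(b + 3)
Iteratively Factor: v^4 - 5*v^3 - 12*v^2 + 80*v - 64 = (v + 4)*(v^3 - 9*v^2 + 24*v - 16) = (v - 4)*(v + 4)*(v^2 - 5*v + 4) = (v - 4)^2*(v + 4)*(v - 1)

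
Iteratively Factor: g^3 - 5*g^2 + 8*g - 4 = (g - 2)*(g^2 - 3*g + 2) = (g - 2)^2*(g - 1)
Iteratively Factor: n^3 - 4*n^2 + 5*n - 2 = (n - 1)*(n^2 - 3*n + 2) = (n - 2)*(n - 1)*(n - 1)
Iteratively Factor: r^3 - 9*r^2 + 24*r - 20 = (r - 2)*(r^2 - 7*r + 10) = (r - 2)^2*(r - 5)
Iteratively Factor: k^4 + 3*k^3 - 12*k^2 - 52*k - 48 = (k + 3)*(k^3 - 12*k - 16) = (k + 2)*(k + 3)*(k^2 - 2*k - 8) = (k + 2)^2*(k + 3)*(k - 4)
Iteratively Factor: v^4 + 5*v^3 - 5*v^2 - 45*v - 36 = (v + 3)*(v^3 + 2*v^2 - 11*v - 12) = (v - 3)*(v + 3)*(v^2 + 5*v + 4) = (v - 3)*(v + 3)*(v + 4)*(v + 1)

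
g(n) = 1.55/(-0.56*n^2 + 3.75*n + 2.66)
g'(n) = 1.55*(1.12*n - 3.75)/(-0.56*n^2 + 3.75*n + 2.66)^2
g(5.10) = 0.21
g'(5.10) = 0.06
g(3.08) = 0.17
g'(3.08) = -0.01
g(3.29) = 0.17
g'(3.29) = -0.00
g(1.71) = 0.21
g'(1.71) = -0.05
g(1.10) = 0.25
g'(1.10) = -0.10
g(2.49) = 0.18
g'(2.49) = -0.02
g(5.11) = 0.22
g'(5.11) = 0.06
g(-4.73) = -0.06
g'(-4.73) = -0.02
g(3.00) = 0.17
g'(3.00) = -0.01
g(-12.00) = -0.01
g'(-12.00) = -0.00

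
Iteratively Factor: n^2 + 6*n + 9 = (n + 3)*(n + 3)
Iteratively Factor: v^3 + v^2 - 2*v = (v - 1)*(v^2 + 2*v) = v*(v - 1)*(v + 2)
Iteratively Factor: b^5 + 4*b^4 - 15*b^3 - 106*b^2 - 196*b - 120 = (b + 3)*(b^4 + b^3 - 18*b^2 - 52*b - 40) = (b + 2)*(b + 3)*(b^3 - b^2 - 16*b - 20) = (b + 2)^2*(b + 3)*(b^2 - 3*b - 10) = (b + 2)^3*(b + 3)*(b - 5)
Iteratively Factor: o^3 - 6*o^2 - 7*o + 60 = (o - 4)*(o^2 - 2*o - 15) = (o - 5)*(o - 4)*(o + 3)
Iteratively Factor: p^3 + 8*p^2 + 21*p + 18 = (p + 3)*(p^2 + 5*p + 6) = (p + 2)*(p + 3)*(p + 3)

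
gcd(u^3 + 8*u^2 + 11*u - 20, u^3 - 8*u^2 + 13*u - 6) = u - 1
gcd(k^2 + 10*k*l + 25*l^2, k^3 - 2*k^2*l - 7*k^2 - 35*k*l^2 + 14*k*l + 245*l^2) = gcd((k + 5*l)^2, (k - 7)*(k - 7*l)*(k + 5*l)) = k + 5*l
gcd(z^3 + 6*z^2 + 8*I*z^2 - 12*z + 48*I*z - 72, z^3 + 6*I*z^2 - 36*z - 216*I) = z^2 + z*(6 + 6*I) + 36*I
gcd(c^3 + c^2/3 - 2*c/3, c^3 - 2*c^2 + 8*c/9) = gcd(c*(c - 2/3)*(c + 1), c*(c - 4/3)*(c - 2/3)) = c^2 - 2*c/3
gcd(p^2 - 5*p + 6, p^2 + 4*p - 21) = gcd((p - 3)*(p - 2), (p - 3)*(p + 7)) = p - 3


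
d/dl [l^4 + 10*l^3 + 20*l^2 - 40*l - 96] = 4*l^3 + 30*l^2 + 40*l - 40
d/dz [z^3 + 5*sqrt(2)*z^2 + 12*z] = 3*z^2 + 10*sqrt(2)*z + 12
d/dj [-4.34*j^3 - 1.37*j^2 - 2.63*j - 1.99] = -13.02*j^2 - 2.74*j - 2.63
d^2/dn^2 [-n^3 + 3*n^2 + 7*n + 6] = 6 - 6*n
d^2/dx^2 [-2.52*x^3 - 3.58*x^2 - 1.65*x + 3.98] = -15.12*x - 7.16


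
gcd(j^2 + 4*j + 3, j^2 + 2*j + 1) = j + 1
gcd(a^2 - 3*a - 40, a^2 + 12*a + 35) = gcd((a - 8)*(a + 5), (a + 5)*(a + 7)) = a + 5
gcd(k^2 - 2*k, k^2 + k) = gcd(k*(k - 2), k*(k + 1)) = k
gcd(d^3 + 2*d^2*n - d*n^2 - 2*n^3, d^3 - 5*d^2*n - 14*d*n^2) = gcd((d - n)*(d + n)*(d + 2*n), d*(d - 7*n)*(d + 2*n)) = d + 2*n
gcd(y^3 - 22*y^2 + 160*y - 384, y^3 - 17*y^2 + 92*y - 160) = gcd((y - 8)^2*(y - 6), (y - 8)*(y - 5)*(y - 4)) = y - 8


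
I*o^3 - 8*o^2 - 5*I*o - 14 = (o + 2*I)*(o + 7*I)*(I*o + 1)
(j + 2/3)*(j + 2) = j^2 + 8*j/3 + 4/3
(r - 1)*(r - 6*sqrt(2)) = r^2 - 6*sqrt(2)*r - r + 6*sqrt(2)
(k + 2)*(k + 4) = k^2 + 6*k + 8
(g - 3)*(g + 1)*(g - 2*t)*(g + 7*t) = g^4 + 5*g^3*t - 2*g^3 - 14*g^2*t^2 - 10*g^2*t - 3*g^2 + 28*g*t^2 - 15*g*t + 42*t^2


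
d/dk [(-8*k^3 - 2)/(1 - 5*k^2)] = 4*k*(10*k^3 - 6*k - 5)/(25*k^4 - 10*k^2 + 1)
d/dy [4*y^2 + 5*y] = 8*y + 5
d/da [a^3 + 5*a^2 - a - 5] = 3*a^2 + 10*a - 1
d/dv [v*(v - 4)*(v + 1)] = 3*v^2 - 6*v - 4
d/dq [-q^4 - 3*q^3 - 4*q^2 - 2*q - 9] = -4*q^3 - 9*q^2 - 8*q - 2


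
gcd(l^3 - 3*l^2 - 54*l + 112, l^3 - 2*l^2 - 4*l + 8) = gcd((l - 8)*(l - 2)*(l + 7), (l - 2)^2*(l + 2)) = l - 2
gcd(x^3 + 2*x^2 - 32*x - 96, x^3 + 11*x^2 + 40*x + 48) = x^2 + 8*x + 16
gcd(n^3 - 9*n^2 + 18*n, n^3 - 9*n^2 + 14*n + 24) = n - 6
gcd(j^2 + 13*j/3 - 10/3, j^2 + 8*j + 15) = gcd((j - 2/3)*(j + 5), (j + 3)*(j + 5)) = j + 5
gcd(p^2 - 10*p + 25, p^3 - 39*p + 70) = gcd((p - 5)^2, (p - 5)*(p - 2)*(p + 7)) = p - 5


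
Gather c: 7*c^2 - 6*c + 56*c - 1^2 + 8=7*c^2 + 50*c + 7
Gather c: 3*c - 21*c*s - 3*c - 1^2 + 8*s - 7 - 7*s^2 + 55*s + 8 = -21*c*s - 7*s^2 + 63*s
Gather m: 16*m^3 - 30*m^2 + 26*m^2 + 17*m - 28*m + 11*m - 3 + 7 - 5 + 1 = 16*m^3 - 4*m^2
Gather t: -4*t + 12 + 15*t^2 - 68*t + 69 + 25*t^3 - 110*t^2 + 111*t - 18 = 25*t^3 - 95*t^2 + 39*t + 63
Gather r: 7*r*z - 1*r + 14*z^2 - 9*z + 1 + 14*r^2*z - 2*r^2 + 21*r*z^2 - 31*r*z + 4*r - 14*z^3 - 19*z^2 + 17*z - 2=r^2*(14*z - 2) + r*(21*z^2 - 24*z + 3) - 14*z^3 - 5*z^2 + 8*z - 1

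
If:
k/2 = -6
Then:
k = -12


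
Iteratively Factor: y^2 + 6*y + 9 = (y + 3)*(y + 3)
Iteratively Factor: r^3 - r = (r + 1)*(r^2 - r) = (r - 1)*(r + 1)*(r)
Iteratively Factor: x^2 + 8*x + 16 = (x + 4)*(x + 4)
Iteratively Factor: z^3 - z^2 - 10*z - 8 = (z - 4)*(z^2 + 3*z + 2) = (z - 4)*(z + 2)*(z + 1)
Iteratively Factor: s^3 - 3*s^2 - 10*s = (s)*(s^2 - 3*s - 10) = s*(s + 2)*(s - 5)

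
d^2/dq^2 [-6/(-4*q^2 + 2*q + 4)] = 6*(4*q^2 - 2*q - (4*q - 1)^2 - 4)/(-2*q^2 + q + 2)^3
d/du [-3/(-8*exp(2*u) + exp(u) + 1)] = (3 - 48*exp(u))*exp(u)/(-8*exp(2*u) + exp(u) + 1)^2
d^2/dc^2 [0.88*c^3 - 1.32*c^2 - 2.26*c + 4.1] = 5.28*c - 2.64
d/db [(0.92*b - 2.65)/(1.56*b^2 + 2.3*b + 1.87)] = (-1.4352*b^2 + 8.268*b + 7.8154)/(2.4336*b^4 + 7.176*b^3 + 11.1244*b^2 + 8.602*b + 3.4969)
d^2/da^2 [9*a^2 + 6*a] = 18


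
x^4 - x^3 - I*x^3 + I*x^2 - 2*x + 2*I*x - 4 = (x - 2)*(x + 1)*(x - 2*I)*(x + I)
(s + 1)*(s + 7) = s^2 + 8*s + 7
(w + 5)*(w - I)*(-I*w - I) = -I*w^3 - w^2 - 6*I*w^2 - 6*w - 5*I*w - 5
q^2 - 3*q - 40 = (q - 8)*(q + 5)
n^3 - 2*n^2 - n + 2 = (n - 2)*(n - 1)*(n + 1)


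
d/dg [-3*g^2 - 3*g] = -6*g - 3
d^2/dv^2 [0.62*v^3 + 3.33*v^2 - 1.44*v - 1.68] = 3.72*v + 6.66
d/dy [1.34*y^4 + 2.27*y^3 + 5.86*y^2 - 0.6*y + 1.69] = 5.36*y^3 + 6.81*y^2 + 11.72*y - 0.6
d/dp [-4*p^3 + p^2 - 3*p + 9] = -12*p^2 + 2*p - 3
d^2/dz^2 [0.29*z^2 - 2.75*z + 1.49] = 0.580000000000000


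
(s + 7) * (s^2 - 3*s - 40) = s^3 + 4*s^2 - 61*s - 280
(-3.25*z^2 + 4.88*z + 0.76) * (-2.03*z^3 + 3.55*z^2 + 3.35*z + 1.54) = 6.5975*z^5 - 21.4439*z^4 + 4.8937*z^3 + 14.041*z^2 + 10.0612*z + 1.1704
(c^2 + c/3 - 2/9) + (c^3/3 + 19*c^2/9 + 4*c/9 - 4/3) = c^3/3 + 28*c^2/9 + 7*c/9 - 14/9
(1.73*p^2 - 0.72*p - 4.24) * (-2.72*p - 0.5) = -4.7056*p^3 + 1.0934*p^2 + 11.8928*p + 2.12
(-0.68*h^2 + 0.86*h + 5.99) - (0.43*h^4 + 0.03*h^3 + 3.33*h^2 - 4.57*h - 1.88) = -0.43*h^4 - 0.03*h^3 - 4.01*h^2 + 5.43*h + 7.87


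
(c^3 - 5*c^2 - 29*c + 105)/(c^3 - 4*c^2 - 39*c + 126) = (c + 5)/(c + 6)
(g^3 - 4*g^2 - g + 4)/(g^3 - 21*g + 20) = (g + 1)/(g + 5)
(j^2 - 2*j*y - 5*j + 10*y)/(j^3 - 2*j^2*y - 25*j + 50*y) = 1/(j + 5)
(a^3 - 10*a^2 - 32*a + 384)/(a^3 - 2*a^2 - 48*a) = (a - 8)/a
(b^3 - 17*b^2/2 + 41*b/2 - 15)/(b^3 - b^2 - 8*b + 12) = (b^2 - 13*b/2 + 15/2)/(b^2 + b - 6)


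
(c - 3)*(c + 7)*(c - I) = c^3 + 4*c^2 - I*c^2 - 21*c - 4*I*c + 21*I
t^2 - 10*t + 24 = (t - 6)*(t - 4)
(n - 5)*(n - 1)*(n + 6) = n^3 - 31*n + 30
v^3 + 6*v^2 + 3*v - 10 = (v - 1)*(v + 2)*(v + 5)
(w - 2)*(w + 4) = w^2 + 2*w - 8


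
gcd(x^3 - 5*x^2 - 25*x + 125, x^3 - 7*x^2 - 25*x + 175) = x^2 - 25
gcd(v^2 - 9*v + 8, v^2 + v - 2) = v - 1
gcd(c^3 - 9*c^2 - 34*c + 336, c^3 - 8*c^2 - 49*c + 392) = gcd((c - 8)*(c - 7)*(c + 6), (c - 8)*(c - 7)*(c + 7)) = c^2 - 15*c + 56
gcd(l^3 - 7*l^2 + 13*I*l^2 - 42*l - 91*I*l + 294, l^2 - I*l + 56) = l + 7*I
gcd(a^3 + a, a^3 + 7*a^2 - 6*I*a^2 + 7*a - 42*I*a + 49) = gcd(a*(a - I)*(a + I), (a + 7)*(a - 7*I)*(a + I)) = a + I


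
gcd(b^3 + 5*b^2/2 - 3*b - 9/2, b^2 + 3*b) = b + 3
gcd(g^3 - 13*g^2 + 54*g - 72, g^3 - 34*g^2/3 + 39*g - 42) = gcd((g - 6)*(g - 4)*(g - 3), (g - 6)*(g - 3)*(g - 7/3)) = g^2 - 9*g + 18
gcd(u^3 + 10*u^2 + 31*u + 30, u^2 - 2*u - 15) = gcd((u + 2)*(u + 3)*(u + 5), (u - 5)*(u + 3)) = u + 3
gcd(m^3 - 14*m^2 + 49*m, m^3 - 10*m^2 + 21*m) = m^2 - 7*m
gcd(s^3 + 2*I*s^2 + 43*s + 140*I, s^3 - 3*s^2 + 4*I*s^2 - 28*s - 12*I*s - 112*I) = s + 4*I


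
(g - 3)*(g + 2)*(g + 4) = g^3 + 3*g^2 - 10*g - 24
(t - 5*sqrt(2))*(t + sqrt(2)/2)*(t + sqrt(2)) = t^3 - 7*sqrt(2)*t^2/2 - 14*t - 5*sqrt(2)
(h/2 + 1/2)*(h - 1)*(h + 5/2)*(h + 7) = h^4/2 + 19*h^3/4 + 33*h^2/4 - 19*h/4 - 35/4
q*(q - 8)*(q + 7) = q^3 - q^2 - 56*q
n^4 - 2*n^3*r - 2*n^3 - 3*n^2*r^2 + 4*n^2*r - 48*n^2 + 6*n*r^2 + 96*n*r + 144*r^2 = (n - 8)*(n + 6)*(n - 3*r)*(n + r)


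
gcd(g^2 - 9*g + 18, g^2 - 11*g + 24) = g - 3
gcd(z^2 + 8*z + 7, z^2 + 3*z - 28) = z + 7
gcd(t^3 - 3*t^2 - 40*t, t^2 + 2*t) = t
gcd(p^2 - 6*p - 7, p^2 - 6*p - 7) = p^2 - 6*p - 7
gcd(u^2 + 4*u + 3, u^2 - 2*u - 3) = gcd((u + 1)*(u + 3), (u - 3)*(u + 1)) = u + 1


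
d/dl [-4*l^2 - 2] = -8*l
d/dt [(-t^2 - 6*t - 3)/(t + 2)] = (-t^2 - 4*t - 9)/(t^2 + 4*t + 4)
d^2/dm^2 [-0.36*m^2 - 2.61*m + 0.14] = -0.720000000000000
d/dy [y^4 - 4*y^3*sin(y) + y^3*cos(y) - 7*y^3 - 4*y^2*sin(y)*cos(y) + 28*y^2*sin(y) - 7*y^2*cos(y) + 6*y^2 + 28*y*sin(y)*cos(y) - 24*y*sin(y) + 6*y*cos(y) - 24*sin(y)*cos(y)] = -y^3*sin(y) - 4*y^3*cos(y) + 4*y^3 - 5*y^2*sin(y) + 31*y^2*cos(y) - 4*y^2*cos(2*y) - 21*y^2 + 50*y*sin(y) - 4*y*sin(2*y) - 38*y*cos(y) + 28*y*cos(2*y) + 12*y - 24*sin(y) + 14*sin(2*y) + 6*cos(y) - 24*cos(2*y)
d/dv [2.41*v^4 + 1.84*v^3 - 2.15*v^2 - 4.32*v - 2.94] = 9.64*v^3 + 5.52*v^2 - 4.3*v - 4.32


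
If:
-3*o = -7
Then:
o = 7/3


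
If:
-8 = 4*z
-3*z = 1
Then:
No Solution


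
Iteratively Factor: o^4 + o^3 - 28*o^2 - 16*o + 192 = (o - 4)*(o^3 + 5*o^2 - 8*o - 48) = (o - 4)*(o + 4)*(o^2 + o - 12) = (o - 4)*(o - 3)*(o + 4)*(o + 4)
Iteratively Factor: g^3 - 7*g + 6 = (g - 1)*(g^2 + g - 6) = (g - 1)*(g + 3)*(g - 2)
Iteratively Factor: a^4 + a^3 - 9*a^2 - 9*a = (a + 1)*(a^3 - 9*a) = (a - 3)*(a + 1)*(a^2 + 3*a) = a*(a - 3)*(a + 1)*(a + 3)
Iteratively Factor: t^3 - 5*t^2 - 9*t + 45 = (t - 5)*(t^2 - 9) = (t - 5)*(t - 3)*(t + 3)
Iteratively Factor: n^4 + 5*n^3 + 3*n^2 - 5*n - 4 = (n + 1)*(n^3 + 4*n^2 - n - 4) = (n + 1)*(n + 4)*(n^2 - 1) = (n + 1)^2*(n + 4)*(n - 1)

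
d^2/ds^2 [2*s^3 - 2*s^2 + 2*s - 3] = 12*s - 4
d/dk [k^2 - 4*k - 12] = 2*k - 4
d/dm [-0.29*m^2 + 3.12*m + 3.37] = 3.12 - 0.58*m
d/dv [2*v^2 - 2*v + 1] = 4*v - 2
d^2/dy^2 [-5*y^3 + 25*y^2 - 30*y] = 50 - 30*y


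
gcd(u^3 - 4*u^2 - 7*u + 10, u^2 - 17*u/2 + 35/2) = u - 5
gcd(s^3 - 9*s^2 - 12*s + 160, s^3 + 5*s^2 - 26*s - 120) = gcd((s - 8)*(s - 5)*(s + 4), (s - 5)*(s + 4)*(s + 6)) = s^2 - s - 20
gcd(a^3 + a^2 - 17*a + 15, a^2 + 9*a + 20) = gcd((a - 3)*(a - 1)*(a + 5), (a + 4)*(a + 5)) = a + 5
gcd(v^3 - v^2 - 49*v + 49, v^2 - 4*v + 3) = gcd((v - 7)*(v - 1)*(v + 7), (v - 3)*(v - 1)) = v - 1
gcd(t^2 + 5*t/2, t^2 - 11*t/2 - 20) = t + 5/2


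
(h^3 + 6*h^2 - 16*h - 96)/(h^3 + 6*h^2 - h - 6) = (h^2 - 16)/(h^2 - 1)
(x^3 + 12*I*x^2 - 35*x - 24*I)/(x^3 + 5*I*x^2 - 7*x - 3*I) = (x + 8*I)/(x + I)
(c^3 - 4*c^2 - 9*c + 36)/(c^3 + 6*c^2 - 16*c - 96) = (c^2 - 9)/(c^2 + 10*c + 24)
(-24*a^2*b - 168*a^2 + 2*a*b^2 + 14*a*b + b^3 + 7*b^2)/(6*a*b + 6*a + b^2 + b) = (-4*a*b - 28*a + b^2 + 7*b)/(b + 1)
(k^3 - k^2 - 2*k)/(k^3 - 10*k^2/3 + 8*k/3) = 3*(k + 1)/(3*k - 4)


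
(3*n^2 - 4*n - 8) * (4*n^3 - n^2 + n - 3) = 12*n^5 - 19*n^4 - 25*n^3 - 5*n^2 + 4*n + 24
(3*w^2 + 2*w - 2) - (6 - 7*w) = 3*w^2 + 9*w - 8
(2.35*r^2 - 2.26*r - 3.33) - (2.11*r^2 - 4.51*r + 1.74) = 0.24*r^2 + 2.25*r - 5.07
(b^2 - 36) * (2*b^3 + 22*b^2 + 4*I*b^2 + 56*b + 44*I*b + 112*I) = 2*b^5 + 22*b^4 + 4*I*b^4 - 16*b^3 + 44*I*b^3 - 792*b^2 - 32*I*b^2 - 2016*b - 1584*I*b - 4032*I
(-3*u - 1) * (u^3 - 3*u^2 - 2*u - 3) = -3*u^4 + 8*u^3 + 9*u^2 + 11*u + 3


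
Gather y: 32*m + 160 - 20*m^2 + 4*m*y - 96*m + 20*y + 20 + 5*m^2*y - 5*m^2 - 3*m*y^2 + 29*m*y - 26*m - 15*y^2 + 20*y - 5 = -25*m^2 - 90*m + y^2*(-3*m - 15) + y*(5*m^2 + 33*m + 40) + 175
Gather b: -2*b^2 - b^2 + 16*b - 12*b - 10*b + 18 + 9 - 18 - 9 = -3*b^2 - 6*b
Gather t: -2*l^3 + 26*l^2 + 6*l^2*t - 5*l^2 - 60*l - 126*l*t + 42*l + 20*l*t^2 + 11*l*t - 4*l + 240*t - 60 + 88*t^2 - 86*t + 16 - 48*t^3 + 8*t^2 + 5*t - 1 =-2*l^3 + 21*l^2 - 22*l - 48*t^3 + t^2*(20*l + 96) + t*(6*l^2 - 115*l + 159) - 45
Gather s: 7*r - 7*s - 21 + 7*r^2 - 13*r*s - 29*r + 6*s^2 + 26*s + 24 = 7*r^2 - 22*r + 6*s^2 + s*(19 - 13*r) + 3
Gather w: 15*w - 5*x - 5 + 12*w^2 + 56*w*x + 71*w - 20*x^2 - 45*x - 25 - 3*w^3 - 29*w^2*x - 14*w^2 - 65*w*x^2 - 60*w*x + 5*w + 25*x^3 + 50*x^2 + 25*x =-3*w^3 + w^2*(-29*x - 2) + w*(-65*x^2 - 4*x + 91) + 25*x^3 + 30*x^2 - 25*x - 30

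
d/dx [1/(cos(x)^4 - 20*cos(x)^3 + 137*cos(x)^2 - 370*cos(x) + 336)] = 2*(2*cos(x)^3 - 30*cos(x)^2 + 137*cos(x) - 185)*sin(x)/(cos(x)^4 - 20*cos(x)^3 + 137*cos(x)^2 - 370*cos(x) + 336)^2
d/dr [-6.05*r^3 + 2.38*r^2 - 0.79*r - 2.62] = -18.15*r^2 + 4.76*r - 0.79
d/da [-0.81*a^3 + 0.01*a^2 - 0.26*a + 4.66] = -2.43*a^2 + 0.02*a - 0.26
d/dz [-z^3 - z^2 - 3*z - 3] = -3*z^2 - 2*z - 3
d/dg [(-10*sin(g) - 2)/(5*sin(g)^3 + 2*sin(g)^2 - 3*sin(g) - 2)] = 2*(50*sin(g)^3 + 25*sin(g)^2 + 4*sin(g) + 7)*cos(g)/(5*sin(g)^3 + 2*sin(g)^2 - 3*sin(g) - 2)^2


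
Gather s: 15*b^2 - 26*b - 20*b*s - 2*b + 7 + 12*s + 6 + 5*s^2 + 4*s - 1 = 15*b^2 - 28*b + 5*s^2 + s*(16 - 20*b) + 12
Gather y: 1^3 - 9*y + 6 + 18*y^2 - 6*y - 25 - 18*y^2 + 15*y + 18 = 0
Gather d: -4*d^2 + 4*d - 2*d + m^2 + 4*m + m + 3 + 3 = -4*d^2 + 2*d + m^2 + 5*m + 6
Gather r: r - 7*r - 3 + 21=18 - 6*r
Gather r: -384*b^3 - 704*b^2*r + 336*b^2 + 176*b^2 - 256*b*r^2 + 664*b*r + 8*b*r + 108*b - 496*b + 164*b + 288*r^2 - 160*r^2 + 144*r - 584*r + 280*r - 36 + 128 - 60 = -384*b^3 + 512*b^2 - 224*b + r^2*(128 - 256*b) + r*(-704*b^2 + 672*b - 160) + 32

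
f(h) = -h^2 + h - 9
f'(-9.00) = 19.00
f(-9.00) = -99.00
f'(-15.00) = 31.00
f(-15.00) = -249.00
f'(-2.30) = 5.60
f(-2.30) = -16.59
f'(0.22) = 0.56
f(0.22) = -8.83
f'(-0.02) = 1.04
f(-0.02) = -9.02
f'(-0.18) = 1.36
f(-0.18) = -9.21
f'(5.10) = -9.20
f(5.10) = -29.91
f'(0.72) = -0.44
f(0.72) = -8.80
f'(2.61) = -4.22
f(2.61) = -13.20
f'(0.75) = -0.50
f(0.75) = -8.81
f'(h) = 1 - 2*h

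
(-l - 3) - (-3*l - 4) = 2*l + 1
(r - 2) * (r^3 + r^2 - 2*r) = r^4 - r^3 - 4*r^2 + 4*r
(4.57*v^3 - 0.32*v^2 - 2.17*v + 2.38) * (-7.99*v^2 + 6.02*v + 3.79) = -36.5143*v^5 + 30.0682*v^4 + 32.7322*v^3 - 33.2924*v^2 + 6.1033*v + 9.0202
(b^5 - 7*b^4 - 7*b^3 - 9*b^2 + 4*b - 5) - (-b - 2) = b^5 - 7*b^4 - 7*b^3 - 9*b^2 + 5*b - 3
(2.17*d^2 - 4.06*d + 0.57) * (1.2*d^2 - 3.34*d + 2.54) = 2.604*d^4 - 12.1198*d^3 + 19.7562*d^2 - 12.2162*d + 1.4478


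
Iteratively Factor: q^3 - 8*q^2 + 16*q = (q)*(q^2 - 8*q + 16) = q*(q - 4)*(q - 4)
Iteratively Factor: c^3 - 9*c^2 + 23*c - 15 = (c - 5)*(c^2 - 4*c + 3) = (c - 5)*(c - 3)*(c - 1)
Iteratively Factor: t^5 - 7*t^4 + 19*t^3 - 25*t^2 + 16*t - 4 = (t - 1)*(t^4 - 6*t^3 + 13*t^2 - 12*t + 4) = (t - 1)^2*(t^3 - 5*t^2 + 8*t - 4) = (t - 1)^3*(t^2 - 4*t + 4) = (t - 2)*(t - 1)^3*(t - 2)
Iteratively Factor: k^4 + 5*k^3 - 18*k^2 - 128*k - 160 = (k + 2)*(k^3 + 3*k^2 - 24*k - 80) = (k + 2)*(k + 4)*(k^2 - k - 20) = (k - 5)*(k + 2)*(k + 4)*(k + 4)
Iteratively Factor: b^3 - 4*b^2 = (b)*(b^2 - 4*b) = b*(b - 4)*(b)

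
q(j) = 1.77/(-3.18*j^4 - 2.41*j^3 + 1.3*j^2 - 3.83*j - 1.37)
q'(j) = 1.77*(12.72*j^3 + 7.23*j^2 - 2.6*j + 3.83)/(-3.18*j^4 - 2.41*j^3 + 1.3*j^2 - 3.83*j - 1.37)^2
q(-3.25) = -0.01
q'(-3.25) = -0.01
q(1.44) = -0.07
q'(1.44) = 0.15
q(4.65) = -0.00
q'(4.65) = 0.00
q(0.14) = -0.94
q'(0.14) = 1.81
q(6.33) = -0.00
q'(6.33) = 0.00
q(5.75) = -0.00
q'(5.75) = 0.00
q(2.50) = -0.01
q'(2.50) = 0.02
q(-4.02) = -0.00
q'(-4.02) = -0.00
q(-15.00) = -0.00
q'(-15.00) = -0.00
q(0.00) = -1.29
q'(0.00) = 3.61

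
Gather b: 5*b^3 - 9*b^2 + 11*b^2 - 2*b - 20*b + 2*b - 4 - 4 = 5*b^3 + 2*b^2 - 20*b - 8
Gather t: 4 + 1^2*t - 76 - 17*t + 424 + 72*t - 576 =56*t - 224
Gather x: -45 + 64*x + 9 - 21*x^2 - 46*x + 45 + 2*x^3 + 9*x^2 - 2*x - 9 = 2*x^3 - 12*x^2 + 16*x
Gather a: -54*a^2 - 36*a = -54*a^2 - 36*a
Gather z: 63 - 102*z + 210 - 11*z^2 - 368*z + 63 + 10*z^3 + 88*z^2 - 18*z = 10*z^3 + 77*z^2 - 488*z + 336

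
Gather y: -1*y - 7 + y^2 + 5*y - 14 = y^2 + 4*y - 21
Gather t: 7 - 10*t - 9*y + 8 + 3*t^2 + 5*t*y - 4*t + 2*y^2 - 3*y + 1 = 3*t^2 + t*(5*y - 14) + 2*y^2 - 12*y + 16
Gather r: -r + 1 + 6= 7 - r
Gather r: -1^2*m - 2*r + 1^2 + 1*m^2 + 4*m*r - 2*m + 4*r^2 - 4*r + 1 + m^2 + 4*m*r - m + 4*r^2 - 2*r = 2*m^2 - 4*m + 8*r^2 + r*(8*m - 8) + 2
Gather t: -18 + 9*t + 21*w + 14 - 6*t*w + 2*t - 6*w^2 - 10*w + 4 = t*(11 - 6*w) - 6*w^2 + 11*w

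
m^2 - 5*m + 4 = (m - 4)*(m - 1)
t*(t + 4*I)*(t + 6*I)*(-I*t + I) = -I*t^4 + 10*t^3 + I*t^3 - 10*t^2 + 24*I*t^2 - 24*I*t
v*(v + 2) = v^2 + 2*v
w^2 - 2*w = w*(w - 2)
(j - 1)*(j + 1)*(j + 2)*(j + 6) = j^4 + 8*j^3 + 11*j^2 - 8*j - 12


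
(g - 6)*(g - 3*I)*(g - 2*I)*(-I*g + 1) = -I*g^4 - 4*g^3 + 6*I*g^3 + 24*g^2 + I*g^2 - 6*g - 6*I*g + 36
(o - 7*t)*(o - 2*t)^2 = o^3 - 11*o^2*t + 32*o*t^2 - 28*t^3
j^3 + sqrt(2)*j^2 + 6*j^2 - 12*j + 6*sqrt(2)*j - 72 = (j + 6)*(j - 2*sqrt(2))*(j + 3*sqrt(2))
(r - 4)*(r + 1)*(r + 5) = r^3 + 2*r^2 - 19*r - 20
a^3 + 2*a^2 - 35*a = a*(a - 5)*(a + 7)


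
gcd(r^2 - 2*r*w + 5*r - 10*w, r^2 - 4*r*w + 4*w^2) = r - 2*w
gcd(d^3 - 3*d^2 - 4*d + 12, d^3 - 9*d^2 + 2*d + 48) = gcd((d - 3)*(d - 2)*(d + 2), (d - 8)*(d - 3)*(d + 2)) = d^2 - d - 6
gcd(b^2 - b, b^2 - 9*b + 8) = b - 1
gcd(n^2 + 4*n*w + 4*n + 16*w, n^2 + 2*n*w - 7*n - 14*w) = 1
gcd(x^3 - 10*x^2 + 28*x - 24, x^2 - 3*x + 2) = x - 2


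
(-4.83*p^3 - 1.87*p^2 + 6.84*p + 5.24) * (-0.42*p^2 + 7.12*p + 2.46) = 2.0286*p^5 - 33.6042*p^4 - 28.069*p^3 + 41.8998*p^2 + 54.1352*p + 12.8904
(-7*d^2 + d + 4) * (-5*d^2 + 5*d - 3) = 35*d^4 - 40*d^3 + 6*d^2 + 17*d - 12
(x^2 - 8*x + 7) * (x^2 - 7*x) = x^4 - 15*x^3 + 63*x^2 - 49*x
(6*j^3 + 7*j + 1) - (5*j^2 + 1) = 6*j^3 - 5*j^2 + 7*j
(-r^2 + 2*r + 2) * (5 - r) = r^3 - 7*r^2 + 8*r + 10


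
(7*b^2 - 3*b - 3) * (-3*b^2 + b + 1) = -21*b^4 + 16*b^3 + 13*b^2 - 6*b - 3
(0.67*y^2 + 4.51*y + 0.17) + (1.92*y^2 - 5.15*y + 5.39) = 2.59*y^2 - 0.640000000000001*y + 5.56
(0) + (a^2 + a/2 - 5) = a^2 + a/2 - 5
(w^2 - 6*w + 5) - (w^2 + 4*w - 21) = 26 - 10*w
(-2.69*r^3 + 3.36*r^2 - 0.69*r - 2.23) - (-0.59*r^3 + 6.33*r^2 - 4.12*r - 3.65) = -2.1*r^3 - 2.97*r^2 + 3.43*r + 1.42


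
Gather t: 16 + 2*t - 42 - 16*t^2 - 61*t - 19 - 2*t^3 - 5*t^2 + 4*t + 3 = -2*t^3 - 21*t^2 - 55*t - 42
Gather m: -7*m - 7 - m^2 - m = -m^2 - 8*m - 7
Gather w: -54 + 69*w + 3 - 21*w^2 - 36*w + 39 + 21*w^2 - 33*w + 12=0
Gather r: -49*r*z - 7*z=-49*r*z - 7*z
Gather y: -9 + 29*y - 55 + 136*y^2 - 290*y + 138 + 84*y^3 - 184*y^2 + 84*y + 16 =84*y^3 - 48*y^2 - 177*y + 90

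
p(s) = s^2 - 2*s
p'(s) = 2*s - 2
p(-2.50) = 11.25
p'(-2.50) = -7.00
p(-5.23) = 37.81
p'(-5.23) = -12.46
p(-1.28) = 4.20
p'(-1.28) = -4.56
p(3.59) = 5.71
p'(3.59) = 5.18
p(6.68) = 31.26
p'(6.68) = 11.36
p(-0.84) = 2.39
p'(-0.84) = -3.68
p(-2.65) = 12.32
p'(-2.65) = -7.30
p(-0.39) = 0.93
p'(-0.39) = -2.78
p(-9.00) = 99.00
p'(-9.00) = -20.00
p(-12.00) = 168.00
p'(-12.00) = -26.00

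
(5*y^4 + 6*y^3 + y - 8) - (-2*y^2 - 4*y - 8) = 5*y^4 + 6*y^3 + 2*y^2 + 5*y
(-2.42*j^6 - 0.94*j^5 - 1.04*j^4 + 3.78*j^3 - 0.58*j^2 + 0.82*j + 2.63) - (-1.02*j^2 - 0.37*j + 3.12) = -2.42*j^6 - 0.94*j^5 - 1.04*j^4 + 3.78*j^3 + 0.44*j^2 + 1.19*j - 0.49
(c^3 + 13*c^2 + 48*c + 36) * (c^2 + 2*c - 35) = c^5 + 15*c^4 + 39*c^3 - 323*c^2 - 1608*c - 1260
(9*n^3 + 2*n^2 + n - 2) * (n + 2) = 9*n^4 + 20*n^3 + 5*n^2 - 4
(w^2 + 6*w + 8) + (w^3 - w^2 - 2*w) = w^3 + 4*w + 8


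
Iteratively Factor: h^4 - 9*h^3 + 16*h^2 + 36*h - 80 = (h - 5)*(h^3 - 4*h^2 - 4*h + 16) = (h - 5)*(h - 4)*(h^2 - 4) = (h - 5)*(h - 4)*(h + 2)*(h - 2)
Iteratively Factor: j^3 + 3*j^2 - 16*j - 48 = (j + 3)*(j^2 - 16) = (j - 4)*(j + 3)*(j + 4)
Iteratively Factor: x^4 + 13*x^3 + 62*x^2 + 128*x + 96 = (x + 2)*(x^3 + 11*x^2 + 40*x + 48) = (x + 2)*(x + 4)*(x^2 + 7*x + 12) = (x + 2)*(x + 3)*(x + 4)*(x + 4)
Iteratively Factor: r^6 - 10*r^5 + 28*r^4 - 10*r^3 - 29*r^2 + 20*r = (r + 1)*(r^5 - 11*r^4 + 39*r^3 - 49*r^2 + 20*r) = (r - 1)*(r + 1)*(r^4 - 10*r^3 + 29*r^2 - 20*r) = (r - 1)^2*(r + 1)*(r^3 - 9*r^2 + 20*r) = (r - 4)*(r - 1)^2*(r + 1)*(r^2 - 5*r) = r*(r - 4)*(r - 1)^2*(r + 1)*(r - 5)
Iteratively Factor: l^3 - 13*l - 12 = (l + 1)*(l^2 - l - 12) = (l + 1)*(l + 3)*(l - 4)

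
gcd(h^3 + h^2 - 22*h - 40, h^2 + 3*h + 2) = h + 2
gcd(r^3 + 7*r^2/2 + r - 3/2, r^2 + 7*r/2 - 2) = r - 1/2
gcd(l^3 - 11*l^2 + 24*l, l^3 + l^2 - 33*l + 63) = l - 3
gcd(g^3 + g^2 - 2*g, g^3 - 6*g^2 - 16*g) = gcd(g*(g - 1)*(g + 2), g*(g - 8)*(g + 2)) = g^2 + 2*g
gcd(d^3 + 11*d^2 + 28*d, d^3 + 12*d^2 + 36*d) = d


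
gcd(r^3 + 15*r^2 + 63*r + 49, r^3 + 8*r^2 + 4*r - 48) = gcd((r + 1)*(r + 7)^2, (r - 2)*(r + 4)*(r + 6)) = 1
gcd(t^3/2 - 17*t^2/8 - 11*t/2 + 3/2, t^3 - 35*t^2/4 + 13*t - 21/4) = 1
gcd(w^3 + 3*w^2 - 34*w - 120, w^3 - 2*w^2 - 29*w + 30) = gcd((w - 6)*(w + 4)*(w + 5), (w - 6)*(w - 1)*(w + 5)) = w^2 - w - 30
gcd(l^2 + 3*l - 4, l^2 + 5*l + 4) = l + 4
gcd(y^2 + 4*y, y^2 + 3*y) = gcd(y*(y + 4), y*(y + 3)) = y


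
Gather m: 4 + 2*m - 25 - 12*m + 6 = -10*m - 15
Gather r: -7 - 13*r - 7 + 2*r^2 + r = 2*r^2 - 12*r - 14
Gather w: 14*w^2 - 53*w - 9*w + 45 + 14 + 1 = 14*w^2 - 62*w + 60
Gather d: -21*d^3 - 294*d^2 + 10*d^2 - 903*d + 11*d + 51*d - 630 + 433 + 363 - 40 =-21*d^3 - 284*d^2 - 841*d + 126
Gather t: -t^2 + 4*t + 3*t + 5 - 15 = -t^2 + 7*t - 10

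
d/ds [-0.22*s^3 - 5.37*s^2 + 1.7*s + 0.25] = -0.66*s^2 - 10.74*s + 1.7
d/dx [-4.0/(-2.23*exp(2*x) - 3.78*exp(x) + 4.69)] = (-17.84*exp(x) - 15.12)*exp(x)/(2.23*exp(2*x) + 3.78*exp(x) - 4.69)^2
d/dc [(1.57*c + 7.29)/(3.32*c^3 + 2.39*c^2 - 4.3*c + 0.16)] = (-10.4248*c^3 - 76.3607*c^2 - 34.8462*c + 31.5982)/(11.0224*c^6 + 15.8696*c^5 - 22.8399*c^4 - 19.4916*c^3 + 19.2548*c^2 - 1.376*c + 0.0256)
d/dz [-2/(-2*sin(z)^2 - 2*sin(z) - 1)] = -(4*sin(2*z) + 4*cos(z))/(2*sin(z) - cos(2*z) + 2)^2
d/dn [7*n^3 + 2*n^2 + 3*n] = 21*n^2 + 4*n + 3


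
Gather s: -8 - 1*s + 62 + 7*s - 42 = 6*s + 12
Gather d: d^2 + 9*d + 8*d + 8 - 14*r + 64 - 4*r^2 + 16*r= d^2 + 17*d - 4*r^2 + 2*r + 72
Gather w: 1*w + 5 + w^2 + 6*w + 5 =w^2 + 7*w + 10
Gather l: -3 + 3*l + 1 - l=2*l - 2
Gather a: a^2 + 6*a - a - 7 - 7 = a^2 + 5*a - 14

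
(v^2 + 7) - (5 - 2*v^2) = 3*v^2 + 2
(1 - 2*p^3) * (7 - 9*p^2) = 18*p^5 - 14*p^3 - 9*p^2 + 7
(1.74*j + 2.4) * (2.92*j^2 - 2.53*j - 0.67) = 5.0808*j^3 + 2.6058*j^2 - 7.2378*j - 1.608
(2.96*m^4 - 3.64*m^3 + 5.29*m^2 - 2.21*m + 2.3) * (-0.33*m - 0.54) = -0.9768*m^5 - 0.3972*m^4 + 0.2199*m^3 - 2.1273*m^2 + 0.4344*m - 1.242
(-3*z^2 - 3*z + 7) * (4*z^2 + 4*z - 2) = -12*z^4 - 24*z^3 + 22*z^2 + 34*z - 14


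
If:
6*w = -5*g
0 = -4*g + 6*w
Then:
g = 0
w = 0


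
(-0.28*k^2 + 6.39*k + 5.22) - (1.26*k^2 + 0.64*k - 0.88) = -1.54*k^2 + 5.75*k + 6.1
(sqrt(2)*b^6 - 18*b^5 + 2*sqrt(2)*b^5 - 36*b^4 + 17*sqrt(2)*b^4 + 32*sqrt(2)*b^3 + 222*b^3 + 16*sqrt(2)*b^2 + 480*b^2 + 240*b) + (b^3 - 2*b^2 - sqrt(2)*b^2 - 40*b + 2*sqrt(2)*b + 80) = sqrt(2)*b^6 - 18*b^5 + 2*sqrt(2)*b^5 - 36*b^4 + 17*sqrt(2)*b^4 + 32*sqrt(2)*b^3 + 223*b^3 + 15*sqrt(2)*b^2 + 478*b^2 + 2*sqrt(2)*b + 200*b + 80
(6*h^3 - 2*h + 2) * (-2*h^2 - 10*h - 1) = -12*h^5 - 60*h^4 - 2*h^3 + 16*h^2 - 18*h - 2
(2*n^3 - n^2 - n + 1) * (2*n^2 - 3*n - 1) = 4*n^5 - 8*n^4 - n^3 + 6*n^2 - 2*n - 1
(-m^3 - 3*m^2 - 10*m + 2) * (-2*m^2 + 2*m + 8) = 2*m^5 + 4*m^4 + 6*m^3 - 48*m^2 - 76*m + 16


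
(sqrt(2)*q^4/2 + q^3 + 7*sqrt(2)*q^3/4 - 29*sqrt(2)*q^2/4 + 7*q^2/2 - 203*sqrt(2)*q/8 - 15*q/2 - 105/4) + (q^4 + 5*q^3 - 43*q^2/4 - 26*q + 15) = sqrt(2)*q^4/2 + q^4 + 7*sqrt(2)*q^3/4 + 6*q^3 - 29*sqrt(2)*q^2/4 - 29*q^2/4 - 203*sqrt(2)*q/8 - 67*q/2 - 45/4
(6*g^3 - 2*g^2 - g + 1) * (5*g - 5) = 30*g^4 - 40*g^3 + 5*g^2 + 10*g - 5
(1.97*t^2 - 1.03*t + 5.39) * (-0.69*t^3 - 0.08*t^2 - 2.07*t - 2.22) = -1.3593*t^5 + 0.5531*t^4 - 7.7146*t^3 - 2.6725*t^2 - 8.8707*t - 11.9658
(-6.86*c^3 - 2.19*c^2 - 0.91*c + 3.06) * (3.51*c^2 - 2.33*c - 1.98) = -24.0786*c^5 + 8.2969*c^4 + 15.4914*c^3 + 17.1971*c^2 - 5.328*c - 6.0588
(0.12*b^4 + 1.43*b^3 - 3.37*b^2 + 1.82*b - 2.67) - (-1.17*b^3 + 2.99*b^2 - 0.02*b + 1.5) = 0.12*b^4 + 2.6*b^3 - 6.36*b^2 + 1.84*b - 4.17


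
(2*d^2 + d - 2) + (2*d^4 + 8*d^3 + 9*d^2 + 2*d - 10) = 2*d^4 + 8*d^3 + 11*d^2 + 3*d - 12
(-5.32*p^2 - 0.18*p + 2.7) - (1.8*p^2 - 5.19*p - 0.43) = -7.12*p^2 + 5.01*p + 3.13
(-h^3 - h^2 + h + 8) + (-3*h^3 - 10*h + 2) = -4*h^3 - h^2 - 9*h + 10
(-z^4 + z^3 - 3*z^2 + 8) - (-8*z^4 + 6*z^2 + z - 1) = 7*z^4 + z^3 - 9*z^2 - z + 9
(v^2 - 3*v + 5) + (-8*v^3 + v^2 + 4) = -8*v^3 + 2*v^2 - 3*v + 9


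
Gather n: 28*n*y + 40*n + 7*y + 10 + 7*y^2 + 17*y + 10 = n*(28*y + 40) + 7*y^2 + 24*y + 20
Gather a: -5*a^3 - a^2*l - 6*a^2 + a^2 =-5*a^3 + a^2*(-l - 5)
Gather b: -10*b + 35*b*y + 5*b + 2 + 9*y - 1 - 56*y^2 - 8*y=b*(35*y - 5) - 56*y^2 + y + 1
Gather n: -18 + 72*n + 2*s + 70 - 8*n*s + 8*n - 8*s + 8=n*(80 - 8*s) - 6*s + 60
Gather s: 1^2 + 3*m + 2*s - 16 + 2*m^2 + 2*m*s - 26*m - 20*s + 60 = 2*m^2 - 23*m + s*(2*m - 18) + 45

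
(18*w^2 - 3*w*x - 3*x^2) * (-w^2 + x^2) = -18*w^4 + 3*w^3*x + 21*w^2*x^2 - 3*w*x^3 - 3*x^4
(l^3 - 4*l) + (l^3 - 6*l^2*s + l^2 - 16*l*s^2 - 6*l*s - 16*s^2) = 2*l^3 - 6*l^2*s + l^2 - 16*l*s^2 - 6*l*s - 4*l - 16*s^2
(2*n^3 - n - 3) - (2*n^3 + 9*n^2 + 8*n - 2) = -9*n^2 - 9*n - 1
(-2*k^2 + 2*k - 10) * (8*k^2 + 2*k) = -16*k^4 + 12*k^3 - 76*k^2 - 20*k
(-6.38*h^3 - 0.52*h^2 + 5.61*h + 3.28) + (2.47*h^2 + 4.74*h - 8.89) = -6.38*h^3 + 1.95*h^2 + 10.35*h - 5.61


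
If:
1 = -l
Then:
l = -1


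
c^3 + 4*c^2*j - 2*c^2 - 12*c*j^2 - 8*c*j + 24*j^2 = (c - 2)*(c - 2*j)*(c + 6*j)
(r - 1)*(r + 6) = r^2 + 5*r - 6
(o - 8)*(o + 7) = o^2 - o - 56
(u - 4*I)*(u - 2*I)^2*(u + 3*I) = u^4 - 5*I*u^3 + 4*u^2 - 44*I*u - 48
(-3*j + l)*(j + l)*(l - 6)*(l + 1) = -3*j^2*l^2 + 15*j^2*l + 18*j^2 - 2*j*l^3 + 10*j*l^2 + 12*j*l + l^4 - 5*l^3 - 6*l^2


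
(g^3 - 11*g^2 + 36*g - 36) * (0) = 0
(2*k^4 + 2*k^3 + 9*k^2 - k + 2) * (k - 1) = 2*k^5 + 7*k^3 - 10*k^2 + 3*k - 2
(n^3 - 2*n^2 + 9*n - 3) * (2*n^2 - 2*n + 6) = 2*n^5 - 6*n^4 + 28*n^3 - 36*n^2 + 60*n - 18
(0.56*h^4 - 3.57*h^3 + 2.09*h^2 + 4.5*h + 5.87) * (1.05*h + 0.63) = 0.588*h^5 - 3.3957*h^4 - 0.0545999999999998*h^3 + 6.0417*h^2 + 8.9985*h + 3.6981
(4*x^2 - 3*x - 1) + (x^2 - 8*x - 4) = 5*x^2 - 11*x - 5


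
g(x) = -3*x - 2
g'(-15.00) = -3.00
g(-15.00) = 43.00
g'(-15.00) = -3.00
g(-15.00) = 43.00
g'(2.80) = -3.00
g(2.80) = -10.40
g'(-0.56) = -3.00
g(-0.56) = -0.32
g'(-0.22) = -3.00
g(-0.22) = -1.34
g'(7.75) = -3.00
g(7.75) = -25.25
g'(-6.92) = -3.00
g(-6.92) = 18.76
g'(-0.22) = -3.00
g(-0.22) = -1.34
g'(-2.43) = -3.00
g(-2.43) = 5.29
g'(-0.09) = -3.00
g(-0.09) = -1.73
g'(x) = -3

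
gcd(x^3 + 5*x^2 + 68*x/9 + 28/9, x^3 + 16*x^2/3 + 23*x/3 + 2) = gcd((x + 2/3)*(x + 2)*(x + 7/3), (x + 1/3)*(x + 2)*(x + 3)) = x + 2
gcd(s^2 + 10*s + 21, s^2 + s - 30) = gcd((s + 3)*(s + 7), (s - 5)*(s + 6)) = 1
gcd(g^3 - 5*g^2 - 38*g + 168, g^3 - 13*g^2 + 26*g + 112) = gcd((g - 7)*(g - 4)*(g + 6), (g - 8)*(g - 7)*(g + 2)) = g - 7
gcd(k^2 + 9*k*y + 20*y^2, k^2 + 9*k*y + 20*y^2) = k^2 + 9*k*y + 20*y^2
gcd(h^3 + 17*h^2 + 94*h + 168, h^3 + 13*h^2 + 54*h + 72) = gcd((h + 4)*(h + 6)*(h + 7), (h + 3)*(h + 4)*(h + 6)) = h^2 + 10*h + 24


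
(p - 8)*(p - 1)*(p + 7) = p^3 - 2*p^2 - 55*p + 56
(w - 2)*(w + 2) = w^2 - 4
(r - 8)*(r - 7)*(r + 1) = r^3 - 14*r^2 + 41*r + 56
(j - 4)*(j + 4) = j^2 - 16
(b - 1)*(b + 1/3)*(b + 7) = b^3 + 19*b^2/3 - 5*b - 7/3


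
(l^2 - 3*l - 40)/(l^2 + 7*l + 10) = (l - 8)/(l + 2)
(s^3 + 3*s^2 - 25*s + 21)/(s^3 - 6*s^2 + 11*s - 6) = (s + 7)/(s - 2)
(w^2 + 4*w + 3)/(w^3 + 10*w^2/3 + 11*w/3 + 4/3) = 3*(w + 3)/(3*w^2 + 7*w + 4)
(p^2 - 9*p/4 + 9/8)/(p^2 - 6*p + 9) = (8*p^2 - 18*p + 9)/(8*(p^2 - 6*p + 9))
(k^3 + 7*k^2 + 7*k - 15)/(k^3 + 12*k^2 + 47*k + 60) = (k - 1)/(k + 4)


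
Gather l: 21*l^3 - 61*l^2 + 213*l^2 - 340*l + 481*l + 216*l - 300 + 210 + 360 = 21*l^3 + 152*l^2 + 357*l + 270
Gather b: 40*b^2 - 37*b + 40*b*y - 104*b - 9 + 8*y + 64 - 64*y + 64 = 40*b^2 + b*(40*y - 141) - 56*y + 119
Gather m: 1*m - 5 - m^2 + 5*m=-m^2 + 6*m - 5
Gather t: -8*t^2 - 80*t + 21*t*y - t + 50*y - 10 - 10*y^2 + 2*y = -8*t^2 + t*(21*y - 81) - 10*y^2 + 52*y - 10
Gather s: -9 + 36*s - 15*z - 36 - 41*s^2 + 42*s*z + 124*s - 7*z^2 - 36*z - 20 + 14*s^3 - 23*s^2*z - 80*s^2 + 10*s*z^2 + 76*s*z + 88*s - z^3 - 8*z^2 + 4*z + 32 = 14*s^3 + s^2*(-23*z - 121) + s*(10*z^2 + 118*z + 248) - z^3 - 15*z^2 - 47*z - 33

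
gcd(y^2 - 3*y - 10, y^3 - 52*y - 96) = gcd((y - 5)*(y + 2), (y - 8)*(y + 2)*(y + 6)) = y + 2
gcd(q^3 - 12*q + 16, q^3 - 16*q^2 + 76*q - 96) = q - 2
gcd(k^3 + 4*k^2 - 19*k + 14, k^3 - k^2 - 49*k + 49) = k^2 + 6*k - 7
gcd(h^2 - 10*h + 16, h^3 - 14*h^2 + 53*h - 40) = h - 8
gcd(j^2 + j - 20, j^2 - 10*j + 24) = j - 4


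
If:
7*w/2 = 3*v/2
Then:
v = 7*w/3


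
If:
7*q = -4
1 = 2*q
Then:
No Solution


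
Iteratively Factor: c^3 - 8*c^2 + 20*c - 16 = (c - 2)*(c^2 - 6*c + 8) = (c - 2)^2*(c - 4)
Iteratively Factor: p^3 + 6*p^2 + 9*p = (p + 3)*(p^2 + 3*p) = (p + 3)^2*(p)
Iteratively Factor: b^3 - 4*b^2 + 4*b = (b - 2)*(b^2 - 2*b) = b*(b - 2)*(b - 2)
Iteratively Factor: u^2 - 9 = (u + 3)*(u - 3)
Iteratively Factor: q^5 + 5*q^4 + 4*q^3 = (q + 1)*(q^4 + 4*q^3) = q*(q + 1)*(q^3 + 4*q^2) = q^2*(q + 1)*(q^2 + 4*q) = q^3*(q + 1)*(q + 4)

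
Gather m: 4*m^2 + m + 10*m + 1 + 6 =4*m^2 + 11*m + 7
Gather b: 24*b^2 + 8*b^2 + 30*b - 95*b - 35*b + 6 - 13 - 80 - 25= 32*b^2 - 100*b - 112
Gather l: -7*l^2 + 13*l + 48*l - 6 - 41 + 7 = -7*l^2 + 61*l - 40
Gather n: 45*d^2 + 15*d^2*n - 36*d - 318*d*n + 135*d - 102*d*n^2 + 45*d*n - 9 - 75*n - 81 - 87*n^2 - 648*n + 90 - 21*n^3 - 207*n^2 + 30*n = 45*d^2 + 99*d - 21*n^3 + n^2*(-102*d - 294) + n*(15*d^2 - 273*d - 693)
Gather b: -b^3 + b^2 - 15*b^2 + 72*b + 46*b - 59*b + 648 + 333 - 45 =-b^3 - 14*b^2 + 59*b + 936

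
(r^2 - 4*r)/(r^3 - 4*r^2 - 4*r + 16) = r/(r^2 - 4)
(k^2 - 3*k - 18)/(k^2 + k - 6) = (k - 6)/(k - 2)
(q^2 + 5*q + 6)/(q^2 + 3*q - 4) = (q^2 + 5*q + 6)/(q^2 + 3*q - 4)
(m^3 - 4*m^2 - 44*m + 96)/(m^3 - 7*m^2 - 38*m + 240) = (m - 2)/(m - 5)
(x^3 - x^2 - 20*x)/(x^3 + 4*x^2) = (x - 5)/x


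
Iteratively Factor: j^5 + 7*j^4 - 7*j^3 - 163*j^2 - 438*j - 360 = (j + 3)*(j^4 + 4*j^3 - 19*j^2 - 106*j - 120) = (j + 2)*(j + 3)*(j^3 + 2*j^2 - 23*j - 60) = (j + 2)*(j + 3)^2*(j^2 - j - 20) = (j + 2)*(j + 3)^2*(j + 4)*(j - 5)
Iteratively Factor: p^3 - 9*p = (p + 3)*(p^2 - 3*p) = p*(p + 3)*(p - 3)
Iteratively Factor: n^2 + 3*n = (n)*(n + 3)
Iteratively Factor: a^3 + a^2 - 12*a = (a)*(a^2 + a - 12) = a*(a + 4)*(a - 3)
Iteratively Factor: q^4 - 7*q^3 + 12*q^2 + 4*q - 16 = (q - 2)*(q^3 - 5*q^2 + 2*q + 8) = (q - 4)*(q - 2)*(q^2 - q - 2) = (q - 4)*(q - 2)*(q + 1)*(q - 2)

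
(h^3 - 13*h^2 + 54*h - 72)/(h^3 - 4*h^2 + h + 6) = (h^2 - 10*h + 24)/(h^2 - h - 2)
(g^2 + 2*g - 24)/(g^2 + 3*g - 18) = (g - 4)/(g - 3)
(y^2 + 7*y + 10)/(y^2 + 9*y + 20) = (y + 2)/(y + 4)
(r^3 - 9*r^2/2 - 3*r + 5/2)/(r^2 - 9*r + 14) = (2*r^3 - 9*r^2 - 6*r + 5)/(2*(r^2 - 9*r + 14))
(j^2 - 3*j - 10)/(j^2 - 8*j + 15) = (j + 2)/(j - 3)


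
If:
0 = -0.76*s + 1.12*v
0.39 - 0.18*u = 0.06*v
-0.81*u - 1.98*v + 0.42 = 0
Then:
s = -1.15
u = 2.43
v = -0.78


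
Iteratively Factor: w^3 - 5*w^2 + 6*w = (w - 3)*(w^2 - 2*w) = (w - 3)*(w - 2)*(w)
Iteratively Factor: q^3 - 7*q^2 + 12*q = (q)*(q^2 - 7*q + 12) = q*(q - 4)*(q - 3)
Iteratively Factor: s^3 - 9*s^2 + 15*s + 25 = (s - 5)*(s^2 - 4*s - 5) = (s - 5)^2*(s + 1)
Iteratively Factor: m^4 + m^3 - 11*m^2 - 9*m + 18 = (m - 3)*(m^3 + 4*m^2 + m - 6) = (m - 3)*(m + 3)*(m^2 + m - 2) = (m - 3)*(m - 1)*(m + 3)*(m + 2)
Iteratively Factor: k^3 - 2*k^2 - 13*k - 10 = (k + 2)*(k^2 - 4*k - 5) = (k + 1)*(k + 2)*(k - 5)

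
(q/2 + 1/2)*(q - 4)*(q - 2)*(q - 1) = q^4/2 - 3*q^3 + 7*q^2/2 + 3*q - 4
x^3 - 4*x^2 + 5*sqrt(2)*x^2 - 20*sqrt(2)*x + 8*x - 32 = (x - 4)*(x + sqrt(2))*(x + 4*sqrt(2))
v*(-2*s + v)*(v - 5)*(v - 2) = -2*s*v^3 + 14*s*v^2 - 20*s*v + v^4 - 7*v^3 + 10*v^2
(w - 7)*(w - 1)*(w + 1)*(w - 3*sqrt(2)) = w^4 - 7*w^3 - 3*sqrt(2)*w^3 - w^2 + 21*sqrt(2)*w^2 + 3*sqrt(2)*w + 7*w - 21*sqrt(2)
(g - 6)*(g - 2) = g^2 - 8*g + 12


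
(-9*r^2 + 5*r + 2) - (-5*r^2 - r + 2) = -4*r^2 + 6*r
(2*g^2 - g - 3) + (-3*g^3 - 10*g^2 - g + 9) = -3*g^3 - 8*g^2 - 2*g + 6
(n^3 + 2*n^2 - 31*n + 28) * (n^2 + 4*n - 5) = n^5 + 6*n^4 - 28*n^3 - 106*n^2 + 267*n - 140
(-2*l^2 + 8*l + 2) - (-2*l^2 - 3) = 8*l + 5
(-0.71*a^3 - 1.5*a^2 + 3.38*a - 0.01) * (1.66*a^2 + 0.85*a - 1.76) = -1.1786*a^5 - 3.0935*a^4 + 5.5854*a^3 + 5.4964*a^2 - 5.9573*a + 0.0176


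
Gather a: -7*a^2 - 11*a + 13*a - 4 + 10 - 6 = -7*a^2 + 2*a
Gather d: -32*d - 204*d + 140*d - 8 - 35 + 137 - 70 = 24 - 96*d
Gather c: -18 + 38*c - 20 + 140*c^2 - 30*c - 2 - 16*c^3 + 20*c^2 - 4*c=-16*c^3 + 160*c^2 + 4*c - 40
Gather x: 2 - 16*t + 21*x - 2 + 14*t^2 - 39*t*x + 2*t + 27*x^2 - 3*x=14*t^2 - 14*t + 27*x^2 + x*(18 - 39*t)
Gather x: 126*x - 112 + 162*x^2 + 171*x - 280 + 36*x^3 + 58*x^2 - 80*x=36*x^3 + 220*x^2 + 217*x - 392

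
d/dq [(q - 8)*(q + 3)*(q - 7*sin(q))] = -(q - 8)*(q + 3)*(7*cos(q) - 1) + (q - 8)*(q - 7*sin(q)) + (q + 3)*(q - 7*sin(q))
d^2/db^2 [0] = 0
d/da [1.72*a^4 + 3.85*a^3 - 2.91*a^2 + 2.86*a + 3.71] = 6.88*a^3 + 11.55*a^2 - 5.82*a + 2.86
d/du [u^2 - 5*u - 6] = 2*u - 5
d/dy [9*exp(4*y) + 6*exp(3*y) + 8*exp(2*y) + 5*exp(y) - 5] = (36*exp(3*y) + 18*exp(2*y) + 16*exp(y) + 5)*exp(y)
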